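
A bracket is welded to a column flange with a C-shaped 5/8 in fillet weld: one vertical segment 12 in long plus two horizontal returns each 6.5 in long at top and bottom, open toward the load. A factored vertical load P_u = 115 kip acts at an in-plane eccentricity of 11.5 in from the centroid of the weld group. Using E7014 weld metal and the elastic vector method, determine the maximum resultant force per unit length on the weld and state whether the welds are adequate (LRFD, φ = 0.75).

f_max ≈ 17.3 kip/in; NOT adequate

E70XX → F_EXX = 70 ksi.
Total weld length L_w = 25 in. Treat welds as unit-width lines.
Centroid: x̄ = 2×6.5×3.25 / 25 = 1.69 in from the vertical weld.
Polar moment about centroid: J = I_x + I_y = [12³/12 + 2×6.5×6²] + [12×1.69² + 2(6.5³/12 + 6.5×1.56²)] = 723.7 in³.
Direct shear f_v = P/L_w = 115 / 25 = 4.6 kip/in (vertical).
Torsion M = P·e = 115 × 11.5 = 1322.5 kip·in.
Critical point at (x, y) = (4.81, 6) from centroid. f_tx = M·y/J = 10.96 kip/in; f_ty = M·x/J = 8.79 kip/in.
Resultant f_max = √[f_tx² + (f_v + f_ty)²] = √[10.96² + (4.6 + 8.79)²] = 17.31 kip/in.
Capacity per unit length: φr_n = 0.75 × 0.6 × 70 × (0.707 × 0.625) = 13.92 kip/in.
17.31 > 13.92 → NOT adequate.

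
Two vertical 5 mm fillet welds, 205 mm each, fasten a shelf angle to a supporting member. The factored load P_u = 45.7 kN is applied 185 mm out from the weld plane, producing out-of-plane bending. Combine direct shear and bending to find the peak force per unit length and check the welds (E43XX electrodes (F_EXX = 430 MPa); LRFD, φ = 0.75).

f_max ≈ 614 N/mm; adequate

L_w = 2 × 205 = 410 mm; section modulus (unit throat) S = 2 × L²/6 = 14010 mm².
Direct shear f_v = P/L_w = 45.7×10³/410 = 111.5 N/mm.
Moment M = P × e = 45.7×10³ × 185 = 8454500 N·mm; bending f_b = M/S = 603.5 N/mm.
f_max = √(f_v² + f_b²) = √(111.5² + 603.5²) = 613.7 N/mm.
φr_n = 0.75 × 0.6 × 430 × (0.707 × 5) = 684 N/mm → adequate.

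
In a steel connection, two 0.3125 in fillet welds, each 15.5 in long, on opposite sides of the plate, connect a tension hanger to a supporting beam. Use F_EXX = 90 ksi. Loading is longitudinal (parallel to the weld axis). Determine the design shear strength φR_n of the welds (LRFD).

φR_n ≈ 277 kip

Effective throat t_e = 0.707 × 0.3125 = 0.2209 in.
Total length L = 31 in; A_we = 0.2209 × 31 = 6.849 in².
F_nw = 0.6 F_EXX = 0.6 × 90 = 54 ksi.
φR_n = 0.75 × 54 × 6.849 = 277.4 kip.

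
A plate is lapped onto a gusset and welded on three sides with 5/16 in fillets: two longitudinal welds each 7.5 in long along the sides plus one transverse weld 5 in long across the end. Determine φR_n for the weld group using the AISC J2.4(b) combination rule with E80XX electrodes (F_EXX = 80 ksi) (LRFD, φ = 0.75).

φR_n ≈ 161 kip

t_e = 0.707 × 0.3125 = 0.2209 in.
R_nwl = 0.6 × 80 × 0.2209 × 15 = 159.1 kip (longitudinal, 2 welds).
R_nwt = 0.6 × 80 × 0.2209 × 5 = 53.02 kip (transverse, base value).
(i) R_nwl + R_nwt = 212.1 kip; (ii) 0.85 R_nwl + 1.5 R_nwt = 214.8 kip.
R_n = max = 214.8 kip [governs: (ii)]; φR_n = 161.1 kip.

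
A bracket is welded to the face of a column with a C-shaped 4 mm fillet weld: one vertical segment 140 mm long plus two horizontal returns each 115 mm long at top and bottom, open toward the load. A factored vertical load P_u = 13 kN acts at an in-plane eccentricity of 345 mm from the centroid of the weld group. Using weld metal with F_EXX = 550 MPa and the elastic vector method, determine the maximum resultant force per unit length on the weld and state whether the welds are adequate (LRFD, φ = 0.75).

f_max ≈ 277 N/mm; adequate

Total weld length L_w = 370 mm. Treat welds as unit-width lines.
Centroid: x̄ = 2×115×57.5 / 370 = 35.74 mm from the vertical weld.
Polar moment about centroid: J = I_x + I_y = [140³/12 + 2×115×70²] + [140×35.74² + 2(115³/12 + 115×21.76²)] = 1897000 mm³.
Direct shear f_v = P/L_w = 13×10³ / 370 = 35.14 N/mm (vertical).
Torsion M = P·e = 13×10³ × 345 = 4485000 N·mm.
Critical point at (x, y) = (79.26, 70) from centroid. f_tx = M·y/J = 165.5 N/mm; f_ty = M·x/J = 187.4 N/mm.
Resultant f_max = √[f_tx² + (f_v + f_ty)²] = √[165.5² + (35.14 + 187.4)²] = 277.3 N/mm.
Capacity per unit length: φr_n = 0.75 × 0.6 × 550 × (0.707 × 4) = 699.9 N/mm.
277.3 ≤ 699.9 → adequate.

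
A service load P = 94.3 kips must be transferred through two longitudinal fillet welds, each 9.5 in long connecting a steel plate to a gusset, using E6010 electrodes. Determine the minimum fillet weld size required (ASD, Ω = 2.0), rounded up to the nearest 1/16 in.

w = 7/16 in

E60XX → F_EXX = 60 ksi.
Total weld length L = 19 in.
Required throat t_e = P × Ω / (0.6 F_EXX × L) = 94.3 × 2.0 / (0.6 × 60 × 19) = 0.2757 in.
Required leg w = t_e / 0.707 = 0.39 in → use 7/16 in.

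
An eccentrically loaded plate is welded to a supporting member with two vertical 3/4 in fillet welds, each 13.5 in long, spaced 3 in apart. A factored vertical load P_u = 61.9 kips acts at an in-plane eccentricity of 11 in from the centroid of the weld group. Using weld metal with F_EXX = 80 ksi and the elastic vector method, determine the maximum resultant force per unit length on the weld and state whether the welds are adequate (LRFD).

Total weld length L_w = 27 in. Treat welds as unit-width lines.
Polar moment about centroid: J = 2[d³/12 + d(b/2)²] = 2[13.5³/12 + 13.5×1.5²] = 470.8 in³.
Direct shear f_v = P/L_w = 61.9 / 27 = 2.293 kip/in (vertical).
Torsion M = P·e = 61.9 × 11 = 680.9 kip·in.
Critical point at (x, y) = (1.5, 6.75) from centroid. f_tx = M·y/J = 9.762 kip/in; f_ty = M·x/J = 2.169 kip/in.
Resultant f_max = √[f_tx² + (f_v + f_ty)²] = √[9.762² + (2.293 + 2.169)²] = 10.73 kip/in.
Capacity per unit length: φr_n = 0.75 × 0.6 × 80 × (0.707 × 0.75) = 19.09 kip/in.
10.73 ≤ 19.09 → adequate.

f_max ≈ 10.7 kip/in; adequate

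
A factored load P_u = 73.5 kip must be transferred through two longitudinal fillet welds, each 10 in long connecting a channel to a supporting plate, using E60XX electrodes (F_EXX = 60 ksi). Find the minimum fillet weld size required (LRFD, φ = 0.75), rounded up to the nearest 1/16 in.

Total weld length L = 20 in.
Required throat t_e = P_u / (φ × 0.6 F_EXX × L) = 73.5 / (0.75 × 0.6 × 60 × 20) = 0.1361 in.
Required leg w = t_e / 0.707 = 0.1925 in → use 1/4 in.

w = 1/4 in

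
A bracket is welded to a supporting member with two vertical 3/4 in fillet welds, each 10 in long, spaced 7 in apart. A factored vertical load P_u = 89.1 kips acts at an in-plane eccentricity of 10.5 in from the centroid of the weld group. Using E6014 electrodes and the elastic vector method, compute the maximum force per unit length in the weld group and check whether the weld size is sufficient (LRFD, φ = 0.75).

f_max ≈ 16.8 kip/in; NOT adequate

E60XX → F_EXX = 60 ksi.
Total weld length L_w = 20 in. Treat welds as unit-width lines.
Polar moment about centroid: J = 2[d³/12 + d(b/2)²] = 2[10³/12 + 10×3.5²] = 411.7 in³.
Direct shear f_v = P/L_w = 89.1 / 20 = 4.455 kip/in (vertical).
Torsion M = P·e = 89.1 × 10.5 = 935.55 kip·in.
Critical point at (x, y) = (3.5, 5) from centroid. f_tx = M·y/J = 11.36 kip/in; f_ty = M·x/J = 7.954 kip/in.
Resultant f_max = √[f_tx² + (f_v + f_ty)²] = √[11.36² + (4.455 + 7.954)²] = 16.83 kip/in.
Capacity per unit length: φr_n = 0.75 × 0.6 × 60 × (0.707 × 0.75) = 14.32 kip/in.
16.83 > 14.32 → NOT adequate.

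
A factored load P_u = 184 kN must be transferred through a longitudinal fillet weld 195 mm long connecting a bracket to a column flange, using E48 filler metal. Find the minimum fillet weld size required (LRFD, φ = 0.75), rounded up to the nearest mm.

w = 7 mm

E48XX → F_EXX = 480 MPa.
Total weld length L = 195 mm.
Required throat t_e = P_u / (φ × 0.6 F_EXX × L) = 184 / (0.75 × 0.6 × 480 × 195 × 10⁻³) = 4.368 mm.
Required leg w = t_e / 0.707 = 6.179 mm → use 7 mm.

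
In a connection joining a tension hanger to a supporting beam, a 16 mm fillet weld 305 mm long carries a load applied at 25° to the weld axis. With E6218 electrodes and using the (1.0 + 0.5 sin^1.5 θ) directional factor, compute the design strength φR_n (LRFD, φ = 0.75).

E62XX → F_EXX = 620 MPa.
t_e = 0.707 × 16 = 11.31 mm; A_we = 11.31 × 305 = 3450 mm².
Directional factor: 1.0 + 0.5 sin^1.5(25°) = 1.137.
F_nw = 0.6 × 620 × 1.137 = 423.1 MPa.
φR_n = 0.75 × 423.1 × 3450 × 10⁻³ = 1095 kN.

φR_n ≈ 1090 kN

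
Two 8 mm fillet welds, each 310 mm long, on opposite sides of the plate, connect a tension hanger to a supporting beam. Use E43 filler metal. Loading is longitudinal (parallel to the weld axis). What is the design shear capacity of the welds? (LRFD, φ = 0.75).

E43XX → F_EXX = 430 MPa.
Effective throat t_e = 0.707 × 8 = 5.656 mm.
Total length L = 620 mm; A_we = 5.656 × 620 = 3507 mm².
F_nw = 0.6 F_EXX = 0.6 × 430 = 258 MPa.
φR_n = 0.75 × 258 × 3507 × 10⁻³ = 678.6 kN.

φR_n ≈ 679 kN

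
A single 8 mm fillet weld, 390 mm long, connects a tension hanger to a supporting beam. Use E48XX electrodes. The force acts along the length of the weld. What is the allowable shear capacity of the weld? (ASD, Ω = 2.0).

R_n/Ω ≈ 318 kN

E48XX → F_EXX = 480 MPa.
Effective throat t_e = 0.707 × 8 = 5.656 mm.
Total length L = 390 mm; A_we = 5.656 × 390 = 2206 mm².
F_nw = 0.6 F_EXX = 0.6 × 480 = 288 MPa.
R_n = 288 × 2206 × 10⁻³ = 635.3 kN; R_n/Ω = 635.3/2.0 = 317.6 kN.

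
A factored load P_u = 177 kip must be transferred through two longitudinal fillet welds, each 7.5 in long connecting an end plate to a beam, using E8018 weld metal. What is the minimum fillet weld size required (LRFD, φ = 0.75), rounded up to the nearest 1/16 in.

w = 1/2 in

E80XX → F_EXX = 80 ksi.
Total weld length L = 15 in.
Required throat t_e = P_u / (φ × 0.6 F_EXX × L) = 177 / (0.75 × 0.6 × 80 × 15) = 0.3278 in.
Required leg w = t_e / 0.707 = 0.4636 in → use 1/2 in.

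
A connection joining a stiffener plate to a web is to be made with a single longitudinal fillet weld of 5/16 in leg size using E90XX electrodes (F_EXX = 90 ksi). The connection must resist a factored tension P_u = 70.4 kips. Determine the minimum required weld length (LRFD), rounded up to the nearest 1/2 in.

L = 8 in

Throat t_e = 0.707 × 0.3125 = 0.2209 in.
φr_n = 0.75 × 0.6 × 90 × 0.2209 = 8.948 kips/in.
L_req = P_u / φr_n = 70.4 / 8.948 = 7.868 in total.
Round up → use L = 8 in.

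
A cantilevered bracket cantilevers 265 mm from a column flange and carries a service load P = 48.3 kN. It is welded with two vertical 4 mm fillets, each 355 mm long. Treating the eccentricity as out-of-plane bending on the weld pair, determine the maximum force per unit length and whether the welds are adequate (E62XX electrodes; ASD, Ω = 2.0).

f_max ≈ 312 N/mm; adequate

E62XX → F_EXX = 620 MPa.
L_w = 2 × 355 = 710 mm; section modulus (unit throat) S = 2 × L²/6 = 42010 mm².
Direct shear f_v = P/L_w = 48.3×10³/710 = 68.03 N/mm.
Moment M = P × e = 48.3×10³ × 265 = 12800000 N·mm; bending f_b = M/S = 304.7 N/mm.
f_max = √(f_v² + f_b²) = √(68.03² + 304.7²) = 312.2 N/mm.
r_n/Ω = (1/2.0) × 0.6 × 620 × (0.707 × 4) = 526 N/mm → adequate.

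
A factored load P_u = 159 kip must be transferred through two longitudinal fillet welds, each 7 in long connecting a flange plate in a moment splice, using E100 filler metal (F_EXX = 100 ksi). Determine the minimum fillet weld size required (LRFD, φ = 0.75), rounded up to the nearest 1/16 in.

Total weld length L = 14 in.
Required throat t_e = P_u / (φ × 0.6 F_EXX × L) = 159 / (0.75 × 0.6 × 100 × 14) = 0.2524 in.
Required leg w = t_e / 0.707 = 0.357 in → use 3/8 in.

w = 3/8 in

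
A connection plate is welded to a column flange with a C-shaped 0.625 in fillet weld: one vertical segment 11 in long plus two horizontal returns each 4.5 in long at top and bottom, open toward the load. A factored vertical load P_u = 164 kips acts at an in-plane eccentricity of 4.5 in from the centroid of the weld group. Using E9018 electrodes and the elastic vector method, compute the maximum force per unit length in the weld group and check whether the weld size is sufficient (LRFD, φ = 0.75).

f_max ≈ 17.2 kip/in; adequate

E90XX → F_EXX = 90 ksi.
Total weld length L_w = 20 in. Treat welds as unit-width lines.
Centroid: x̄ = 2×4.5×2.25 / 20 = 1.012 in from the vertical weld.
Polar moment about centroid: J = I_x + I_y = [11³/12 + 2×4.5×5.5²] + [11×1.012² + 2(4.5³/12 + 4.5×1.238²)] = 423.4 in³.
Direct shear f_v = P/L_w = 164 / 20 = 8.2 kip/in (vertical).
Torsion M = P·e = 164 × 4.5 = 738 kip·in.
Critical point at (x, y) = (3.487, 5.5) from centroid. f_tx = M·y/J = 9.586 kip/in; f_ty = M·x/J = 6.079 kip/in.
Resultant f_max = √[f_tx² + (f_v + f_ty)²] = √[9.586² + (8.2 + 6.079)²] = 17.2 kip/in.
Capacity per unit length: φr_n = 0.75 × 0.6 × 90 × (0.707 × 0.625) = 17.9 kip/in.
17.2 ≤ 17.9 → adequate.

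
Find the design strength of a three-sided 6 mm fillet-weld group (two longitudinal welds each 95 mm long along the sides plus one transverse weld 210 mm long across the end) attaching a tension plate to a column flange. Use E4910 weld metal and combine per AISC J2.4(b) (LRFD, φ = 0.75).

E49XX → F_EXX = 490 MPa.
t_e = 0.707 × 6 = 4.242 mm.
R_nwl = 0.6 × 490 × 4.242 × 190 × 10⁻³ = 237 kN (longitudinal, 2 welds).
R_nwt = 0.6 × 490 × 4.242 × 210 × 10⁻³ = 261.9 kN (transverse, base value).
(i) R_nwl + R_nwt = 498.9 kN; (ii) 0.85 R_nwl + 1.5 R_nwt = 594.3 kN.
R_n = max = 594.3 kN [governs: (ii)]; φR_n = 445.7 kN.

φR_n ≈ 446 kN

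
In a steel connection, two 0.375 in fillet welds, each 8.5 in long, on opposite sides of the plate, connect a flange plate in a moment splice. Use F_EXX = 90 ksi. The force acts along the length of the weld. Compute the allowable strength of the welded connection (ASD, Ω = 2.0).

Effective throat t_e = 0.707 × 0.375 = 0.2651 in.
Total length L = 17 in; A_we = 0.2651 × 17 = 4.507 in².
F_nw = 0.6 F_EXX = 0.6 × 90 = 54 ksi.
R_n = 54 × 4.507 = 243.4 kip; R_n/Ω = 243.4/2.0 = 121.7 kip.

R_n/Ω ≈ 122 kip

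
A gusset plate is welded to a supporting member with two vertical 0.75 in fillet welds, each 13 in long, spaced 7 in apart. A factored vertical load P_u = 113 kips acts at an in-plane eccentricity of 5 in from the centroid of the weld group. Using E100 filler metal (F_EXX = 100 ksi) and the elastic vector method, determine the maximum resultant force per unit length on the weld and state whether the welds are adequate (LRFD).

Total weld length L_w = 26 in. Treat welds as unit-width lines.
Polar moment about centroid: J = 2[d³/12 + d(b/2)²] = 2[13³/12 + 13×3.5²] = 684.7 in³.
Direct shear f_v = P/L_w = 113 / 26 = 4.346 kip/in (vertical).
Torsion M = P·e = 113 × 5 = 565 kip·in.
Critical point at (x, y) = (3.5, 6.5) from centroid. f_tx = M·y/J = 5.364 kip/in; f_ty = M·x/J = 2.888 kip/in.
Resultant f_max = √[f_tx² + (f_v + f_ty)²] = √[5.364² + (4.346 + 2.888)²] = 9.006 kip/in.
Capacity per unit length: φr_n = 0.75 × 0.6 × 100 × (0.707 × 0.75) = 23.86 kip/in.
9.006 ≤ 23.86 → adequate.

f_max ≈ 9.01 kip/in; adequate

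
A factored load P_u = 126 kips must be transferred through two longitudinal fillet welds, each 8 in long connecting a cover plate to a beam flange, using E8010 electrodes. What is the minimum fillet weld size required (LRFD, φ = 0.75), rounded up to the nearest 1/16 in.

E80XX → F_EXX = 80 ksi.
Total weld length L = 16 in.
Required throat t_e = P_u / (φ × 0.6 F_EXX × L) = 126 / (0.75 × 0.6 × 80 × 16) = 0.2188 in.
Required leg w = t_e / 0.707 = 0.3094 in → use 5/16 in.

w = 5/16 in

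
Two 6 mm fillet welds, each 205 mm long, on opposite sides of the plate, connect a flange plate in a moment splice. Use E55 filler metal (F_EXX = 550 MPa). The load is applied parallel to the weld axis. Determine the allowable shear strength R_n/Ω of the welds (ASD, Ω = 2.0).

R_n/Ω ≈ 287 kN

Effective throat t_e = 0.707 × 6 = 4.242 mm.
Total length L = 410 mm; A_we = 4.242 × 410 = 1739 mm².
F_nw = 0.6 F_EXX = 0.6 × 550 = 330 MPa.
R_n = 330 × 1739 × 10⁻³ = 573.9 kN; R_n/Ω = 573.9/2.0 = 287 kN.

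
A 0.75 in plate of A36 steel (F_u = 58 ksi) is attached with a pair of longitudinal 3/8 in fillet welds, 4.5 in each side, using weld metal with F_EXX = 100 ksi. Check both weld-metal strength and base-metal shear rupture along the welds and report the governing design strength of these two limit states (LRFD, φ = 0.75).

t_e = 0.707 × 0.375 = 0.2651 in; L = 9 in.
Weld metal: φR_n = 0.75 × 0.6 × 100 × 0.2651 × 9 = 107.4 kips.
Base metal (shear rupture): φR_n = 0.75 × 0.6 × 58 × 0.75 × 9 = 176.2 kips.
Governing: weld metal.

φR_n ≈ 107 kips (weld metal governs)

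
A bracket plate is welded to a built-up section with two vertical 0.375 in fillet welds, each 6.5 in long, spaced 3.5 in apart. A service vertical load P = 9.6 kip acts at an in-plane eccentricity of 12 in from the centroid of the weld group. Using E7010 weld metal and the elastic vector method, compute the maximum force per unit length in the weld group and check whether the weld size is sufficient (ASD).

E70XX → F_EXX = 70 ksi.
Total weld length L_w = 13 in. Treat welds as unit-width lines.
Polar moment about centroid: J = 2[d³/12 + d(b/2)²] = 2[6.5³/12 + 6.5×1.75²] = 85.58 in³.
Direct shear f_v = P/L_w = 9.6 / 13 = 0.7385 kip/in (vertical).
Torsion M = P·e = 9.6 × 12 = 115.2 kip·in.
Critical point at (x, y) = (1.75, 3.25) from centroid. f_tx = M·y/J = 4.375 kip/in; f_ty = M·x/J = 2.356 kip/in.
Resultant f_max = √[f_tx² + (f_v + f_ty)²] = √[4.375² + (0.7385 + 2.356)²] = 5.358 kip/in.
Capacity per unit length: r_n/Ω = (1/2.0) × 0.6 × 70 × (0.707 × 0.375) = 5.568 kip/in.
5.358 ≤ 5.568 → adequate.

f_max ≈ 5.36 kip/in; adequate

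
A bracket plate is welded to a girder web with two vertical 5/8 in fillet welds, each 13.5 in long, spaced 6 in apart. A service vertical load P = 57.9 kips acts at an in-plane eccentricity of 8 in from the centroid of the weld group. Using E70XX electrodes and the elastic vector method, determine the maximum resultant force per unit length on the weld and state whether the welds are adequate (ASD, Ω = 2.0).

E70XX → F_EXX = 70 ksi.
Total weld length L_w = 27 in. Treat welds as unit-width lines.
Polar moment about centroid: J = 2[d³/12 + d(b/2)²] = 2[13.5³/12 + 13.5×3²] = 653.1 in³.
Direct shear f_v = P/L_w = 57.9 / 27 = 2.144 kip/in (vertical).
Torsion M = P·e = 57.9 × 8 = 463.2 kip·in.
Critical point at (x, y) = (3, 6.75) from centroid. f_tx = M·y/J = 4.788 kip/in; f_ty = M·x/J = 2.128 kip/in.
Resultant f_max = √[f_tx² + (f_v + f_ty)²] = √[4.788² + (2.144 + 2.128)²] = 6.417 kip/in.
Capacity per unit length: r_n/Ω = (1/2.0) × 0.6 × 70 × (0.707 × 0.625) = 9.279 kip/in.
6.417 ≤ 9.279 → adequate.

f_max ≈ 6.42 kip/in; adequate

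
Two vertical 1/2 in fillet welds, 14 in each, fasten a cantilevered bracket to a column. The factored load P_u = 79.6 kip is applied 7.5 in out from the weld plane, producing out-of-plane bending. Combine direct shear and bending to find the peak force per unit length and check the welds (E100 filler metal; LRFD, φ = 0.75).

E100XX → F_EXX = 100 ksi.
L_w = 2 × 14 = 28 in; section modulus (unit throat) S = 2 × L²/6 = 65.33 in².
Direct shear f_v = P/L_w = 79.6/28 = 2.843 kip/in.
Moment M = P × e = 79.6 × 7.5 = 597 kip·in; bending f_b = M/S = 9.138 kip/in.
f_max = √(f_v² + f_b²) = √(2.843² + 9.138²) = 9.57 kip/in.
φr_n = 0.75 × 0.6 × 100 × (0.707 × 0.5) = 15.91 kip/in → adequate.

f_max ≈ 9.57 kip/in; adequate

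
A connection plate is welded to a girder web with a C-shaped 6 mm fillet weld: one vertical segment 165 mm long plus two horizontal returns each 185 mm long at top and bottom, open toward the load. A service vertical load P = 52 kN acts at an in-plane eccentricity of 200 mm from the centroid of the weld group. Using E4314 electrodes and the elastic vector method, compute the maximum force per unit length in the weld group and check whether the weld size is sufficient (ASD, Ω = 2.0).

E43XX → F_EXX = 430 MPa.
Total weld length L_w = 535 mm. Treat welds as unit-width lines.
Centroid: x̄ = 2×185×92.5 / 535 = 63.97 mm from the vertical weld.
Polar moment about centroid: J = I_x + I_y = [165³/12 + 2×185×82.5²] + [165×63.97² + 2(185³/12 + 185×28.53²)] = 4924000 mm³.
Direct shear f_v = P/L_w = 52×10³ / 535 = 97.2 N/mm (vertical).
Torsion M = P·e = 52×10³ × 200 = 10400000 N·mm.
Critical point at (x, y) = (121, 82.5) from centroid. f_tx = M·y/J = 174.2 N/mm; f_ty = M·x/J = 255.6 N/mm.
Resultant f_max = √[f_tx² + (f_v + f_ty)²] = √[174.2² + (97.2 + 255.6)²] = 393.5 N/mm.
Capacity per unit length: r_n/Ω = (1/2.0) × 0.6 × 430 × (0.707 × 6) = 547.2 N/mm.
393.5 ≤ 547.2 → adequate.

f_max ≈ 393 N/mm; adequate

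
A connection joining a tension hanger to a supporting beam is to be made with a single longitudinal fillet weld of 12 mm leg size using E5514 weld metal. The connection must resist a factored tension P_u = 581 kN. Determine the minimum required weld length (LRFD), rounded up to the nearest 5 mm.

L = 280 mm

E55XX → F_EXX = 550 MPa.
Throat t_e = 0.707 × 12 = 8.484 mm.
φr_n = 0.75 × 0.6 × 550 × 8.484 × 10⁻³ = 2.1 kN/mm.
L_req = P_u / φr_n = 581 / 2.1 = 276.7 mm total.
Round up → use L = 280 mm.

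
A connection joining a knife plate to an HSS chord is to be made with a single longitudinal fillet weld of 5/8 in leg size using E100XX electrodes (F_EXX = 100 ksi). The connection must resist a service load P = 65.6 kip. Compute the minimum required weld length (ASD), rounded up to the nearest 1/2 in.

L = 5 in

Throat t_e = 0.707 × 0.625 = 0.4419 in.
r_n/Ω = (0.6 × 100 × 0.4419) / 2.0 = 13.26 kip/in.
L_req = P / (r_n/Ω) = 65.6 / 13.26 = 4.949 in total.
Round up → use L = 5 in.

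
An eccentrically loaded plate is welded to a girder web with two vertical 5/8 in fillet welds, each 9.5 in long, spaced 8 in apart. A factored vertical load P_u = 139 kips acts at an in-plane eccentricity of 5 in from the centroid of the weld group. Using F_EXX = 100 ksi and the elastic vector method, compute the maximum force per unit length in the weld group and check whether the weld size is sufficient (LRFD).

f_max ≈ 15.4 kip/in; adequate

Total weld length L_w = 19 in. Treat welds as unit-width lines.
Polar moment about centroid: J = 2[d³/12 + d(b/2)²] = 2[9.5³/12 + 9.5×4²] = 446.9 in³.
Direct shear f_v = P/L_w = 139 / 19 = 7.316 kip/in (vertical).
Torsion M = P·e = 139 × 5 = 695 kip·in.
Critical point at (x, y) = (4, 4.75) from centroid. f_tx = M·y/J = 7.387 kip/in; f_ty = M·x/J = 6.221 kip/in.
Resultant f_max = √[f_tx² + (f_v + f_ty)²] = √[7.387² + (7.316 + 6.221)²] = 15.42 kip/in.
Capacity per unit length: φr_n = 0.75 × 0.6 × 100 × (0.707 × 0.625) = 19.88 kip/in.
15.42 ≤ 19.88 → adequate.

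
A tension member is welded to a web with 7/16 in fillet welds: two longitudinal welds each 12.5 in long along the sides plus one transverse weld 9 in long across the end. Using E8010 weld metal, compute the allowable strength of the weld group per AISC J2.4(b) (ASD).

R_n/Ω ≈ 258 kips

E80XX → F_EXX = 80 ksi.
t_e = 0.707 × 0.4375 = 0.3093 in.
R_nwl = 0.6 × 80 × 0.3093 × 25 = 371.2 kips (longitudinal, 2 welds).
R_nwt = 0.6 × 80 × 0.3093 × 9 = 133.6 kips (transverse, base value).
(i) R_nwl + R_nwt = 504.8 kips; (ii) 0.85 R_nwl + 1.5 R_nwt = 515.9 kips.
R_n = max = 515.9 kips [governs: (ii)]; R_n/Ω = 258 kips.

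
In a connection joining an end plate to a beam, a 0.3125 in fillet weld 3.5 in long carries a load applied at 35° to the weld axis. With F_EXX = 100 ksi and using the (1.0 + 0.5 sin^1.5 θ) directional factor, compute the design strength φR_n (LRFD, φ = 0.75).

t_e = 0.707 × 0.3125 = 0.2209 in; A_we = 0.2209 × 3.5 = 0.7733 in².
Directional factor: 1.0 + 0.5 sin^1.5(35°) = 1.217.
F_nw = 0.6 × 100 × 1.217 = 73.03 ksi.
φR_n = 0.75 × 73.03 × 0.7733 = 42.36 kip.

φR_n ≈ 42.4 kip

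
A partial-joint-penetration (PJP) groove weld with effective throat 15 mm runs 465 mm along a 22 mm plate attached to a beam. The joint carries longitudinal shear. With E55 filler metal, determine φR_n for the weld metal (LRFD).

φR_n ≈ 1730 kN

E55XX → F_EXX = 550 MPa.
Effective throat (given) t_e = 15 mm.
A_we = 15 × 465 = 6975 mm².
F_nw = 0.6 F_EXX = 330 MPa.
φR_n = 0.75 × 330 × 6975 × 10⁻³ = 1726 kN.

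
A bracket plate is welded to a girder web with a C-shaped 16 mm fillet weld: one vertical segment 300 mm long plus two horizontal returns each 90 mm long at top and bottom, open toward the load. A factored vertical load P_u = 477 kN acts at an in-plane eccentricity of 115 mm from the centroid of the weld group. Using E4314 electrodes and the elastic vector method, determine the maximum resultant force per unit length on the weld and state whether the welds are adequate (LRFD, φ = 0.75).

f_max ≈ 2020 N/mm; adequate

E43XX → F_EXX = 430 MPa.
Total weld length L_w = 480 mm. Treat welds as unit-width lines.
Centroid: x̄ = 2×90×45 / 480 = 16.88 mm from the vertical weld.
Polar moment about centroid: J = I_x + I_y = [300³/12 + 2×90×150²] + [300×16.88² + 2(90³/12 + 90×28.12²)] = 6649000 mm³.
Direct shear f_v = P/L_w = 477×10³ / 480 = 993.8 N/mm (vertical).
Torsion M = P·e = 477×10³ × 115 = 54855000 N·mm.
Critical point at (x, y) = (73.12, 150) from centroid. f_tx = M·y/J = 1237 N/mm; f_ty = M·x/J = 603.3 N/mm.
Resultant f_max = √[f_tx² + (f_v + f_ty)²] = √[1237² + (993.8 + 603.3)²] = 2020 N/mm.
Capacity per unit length: φr_n = 0.75 × 0.6 × 430 × (0.707 × 16) = 2189 N/mm.
2020 ≤ 2189 → adequate.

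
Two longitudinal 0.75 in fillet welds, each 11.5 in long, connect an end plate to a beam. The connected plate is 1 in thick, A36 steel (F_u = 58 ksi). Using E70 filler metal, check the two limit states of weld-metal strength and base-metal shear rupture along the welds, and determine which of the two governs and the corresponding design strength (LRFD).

E70XX → F_EXX = 70 ksi.
t_e = 0.707 × 0.75 = 0.5302 in; L = 23 in.
Weld metal: φR_n = 0.75 × 0.6 × 70 × 0.5302 × 23 = 384.2 kip.
Base metal (shear rupture): φR_n = 0.75 × 0.6 × 58 × 1 × 23 = 600.3 kip.
Governing: weld metal.

φR_n ≈ 384 kip (weld metal governs)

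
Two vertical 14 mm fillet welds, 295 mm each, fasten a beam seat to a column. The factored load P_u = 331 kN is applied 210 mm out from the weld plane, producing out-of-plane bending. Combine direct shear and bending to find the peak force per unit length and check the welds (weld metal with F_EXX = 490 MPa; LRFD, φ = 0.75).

L_w = 2 × 295 = 590 mm; section modulus (unit throat) S = 2 × L²/6 = 29010 mm².
Direct shear f_v = P/L_w = 331×10³/590 = 561 N/mm.
Moment M = P × e = 331×10³ × 210 = 69510000 N·mm; bending f_b = M/S = 2396 N/mm.
f_max = √(f_v² + f_b²) = √(561² + 2396²) = 2461 N/mm.
φr_n = 0.75 × 0.6 × 490 × (0.707 × 14) = 2183 N/mm → NOT adequate.

f_max ≈ 2460 N/mm; NOT adequate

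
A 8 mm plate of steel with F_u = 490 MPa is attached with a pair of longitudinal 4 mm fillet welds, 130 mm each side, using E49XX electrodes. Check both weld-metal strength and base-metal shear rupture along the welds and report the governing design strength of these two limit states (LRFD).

E49XX → F_EXX = 490 MPa.
t_e = 0.707 × 4 = 2.828 mm; L = 260 mm.
Weld metal: φR_n = 0.75 × 0.6 × 490 × 2.828 × 260 × 10⁻³ = 162.1 kN.
Base metal (shear rupture): φR_n = 0.75 × 0.6 × 490 × 8 × 260 × 10⁻³ = 458.6 kN.
Governing: weld metal.

φR_n ≈ 162 kN (weld metal governs)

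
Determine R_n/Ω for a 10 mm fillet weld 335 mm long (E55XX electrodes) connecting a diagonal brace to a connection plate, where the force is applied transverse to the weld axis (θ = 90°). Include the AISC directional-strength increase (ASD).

E55XX → F_EXX = 550 MPa.
t_e = 0.707 × 10 = 7.07 mm; A_we = 7.07 × 335 = 2368 mm².
Directional factor: 1.0 + 0.5 sin^1.5(90°) = 1.5.
F_nw = 0.6 × 550 × 1.5 = 495 MPa.
R_n/Ω = (495 × 2368) / 2.0 × 10⁻³ = 586.2 kN.

R_n/Ω ≈ 586 kN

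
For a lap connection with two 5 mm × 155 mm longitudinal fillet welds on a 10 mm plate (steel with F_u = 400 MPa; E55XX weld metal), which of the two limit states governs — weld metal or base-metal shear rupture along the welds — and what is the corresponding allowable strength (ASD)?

E55XX → F_EXX = 550 MPa.
t_e = 0.707 × 5 = 3.535 mm; L = 310 mm.
Weld metal: R_n/Ω = (1/2.0) × 0.6 × 550 × 3.535 × 310 × 10⁻³ = 180.8 kN.
Base metal (shear rupture): R_n/Ω = (1/2.0) × 0.6 × 400 × 10 × 310 × 10⁻³ = 372 kN.
Governing: weld metal.

R_n/Ω ≈ 181 kN (weld metal governs)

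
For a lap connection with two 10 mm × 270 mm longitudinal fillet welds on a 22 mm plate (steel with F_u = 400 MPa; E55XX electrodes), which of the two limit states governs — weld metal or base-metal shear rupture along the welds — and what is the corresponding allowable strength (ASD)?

R_n/Ω ≈ 630 kN (weld metal governs)

E55XX → F_EXX = 550 MPa.
t_e = 0.707 × 10 = 7.07 mm; L = 540 mm.
Weld metal: R_n/Ω = (1/2.0) × 0.6 × 550 × 7.07 × 540 × 10⁻³ = 629.9 kN.
Base metal (shear rupture): R_n/Ω = (1/2.0) × 0.6 × 400 × 22 × 540 × 10⁻³ = 1426 kN.
Governing: weld metal.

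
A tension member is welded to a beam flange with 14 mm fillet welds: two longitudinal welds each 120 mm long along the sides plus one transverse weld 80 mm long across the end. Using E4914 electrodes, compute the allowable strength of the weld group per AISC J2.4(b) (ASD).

E49XX → F_EXX = 490 MPa.
t_e = 0.707 × 14 = 9.898 mm.
R_nwl = 0.6 × 490 × 9.898 × 240 × 10⁻³ = 698.4 kN (longitudinal, 2 welds).
R_nwt = 0.6 × 490 × 9.898 × 80 × 10⁻³ = 232.8 kN (transverse, base value).
(i) R_nwl + R_nwt = 931.2 kN; (ii) 0.85 R_nwl + 1.5 R_nwt = 942.8 kN.
R_n = max = 942.8 kN [governs: (ii)]; R_n/Ω = 471.4 kN.

R_n/Ω ≈ 471 kN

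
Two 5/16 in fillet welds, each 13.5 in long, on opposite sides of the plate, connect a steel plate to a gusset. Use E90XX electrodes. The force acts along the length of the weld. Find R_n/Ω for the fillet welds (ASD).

E90XX → F_EXX = 90 ksi.
Effective throat t_e = 0.707 × 0.3125 = 0.2209 in.
Total length L = 27 in; A_we = 0.2209 × 27 = 5.965 in².
F_nw = 0.6 F_EXX = 0.6 × 90 = 54 ksi.
R_n = 54 × 5.965 = 322.1 kips; R_n/Ω = 322.1/2.0 = 161.1 kips.

R_n/Ω ≈ 161 kips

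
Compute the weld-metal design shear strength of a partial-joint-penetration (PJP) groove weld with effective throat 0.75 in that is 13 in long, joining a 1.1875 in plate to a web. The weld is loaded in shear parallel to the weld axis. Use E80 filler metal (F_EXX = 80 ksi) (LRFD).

Effective throat (given) t_e = 0.75 in.
A_we = 0.75 × 13 = 9.75 in².
F_nw = 0.6 F_EXX = 48 ksi.
φR_n = 0.75 × 48 × 9.75 = 351 kip.

φR_n ≈ 351 kip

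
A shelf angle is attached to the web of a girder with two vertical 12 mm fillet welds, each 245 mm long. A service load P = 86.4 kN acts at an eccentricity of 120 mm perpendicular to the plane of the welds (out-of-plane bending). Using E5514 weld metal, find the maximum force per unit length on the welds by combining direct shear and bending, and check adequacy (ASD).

E55XX → F_EXX = 550 MPa.
L_w = 2 × 245 = 490 mm; section modulus (unit throat) S = 2 × L²/6 = 20010 mm².
Direct shear f_v = P/L_w = 86.4×10³/490 = 176.3 N/mm.
Moment M = P × e = 86.4×10³ × 120 = 10368000 N·mm; bending f_b = M/S = 518.2 N/mm.
f_max = √(f_v² + f_b²) = √(176.3² + 518.2²) = 547.4 N/mm.
r_n/Ω = (1/2.0) × 0.6 × 550 × (0.707 × 12) = 1400 N/mm → adequate.

f_max ≈ 547 N/mm; adequate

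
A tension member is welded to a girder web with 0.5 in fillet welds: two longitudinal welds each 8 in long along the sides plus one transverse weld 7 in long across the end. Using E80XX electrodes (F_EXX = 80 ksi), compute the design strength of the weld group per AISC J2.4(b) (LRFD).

φR_n ≈ 307 kips

t_e = 0.707 × 0.5 = 0.3535 in.
R_nwl = 0.6 × 80 × 0.3535 × 16 = 271.5 kips (longitudinal, 2 welds).
R_nwt = 0.6 × 80 × 0.3535 × 7 = 118.8 kips (transverse, base value).
(i) R_nwl + R_nwt = 390.3 kips; (ii) 0.85 R_nwl + 1.5 R_nwt = 408.9 kips.
R_n = max = 408.9 kips [governs: (ii)]; φR_n = 306.7 kips.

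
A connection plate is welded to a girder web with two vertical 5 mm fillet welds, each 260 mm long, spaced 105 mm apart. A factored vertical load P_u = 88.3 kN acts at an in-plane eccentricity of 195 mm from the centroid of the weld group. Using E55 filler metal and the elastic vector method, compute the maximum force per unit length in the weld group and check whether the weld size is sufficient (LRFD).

f_max ≈ 637 N/mm; adequate

E55XX → F_EXX = 550 MPa.
Total weld length L_w = 520 mm. Treat welds as unit-width lines.
Polar moment about centroid: J = 2[d³/12 + d(b/2)²] = 2[260³/12 + 260×52.5²] = 4363000 mm³.
Direct shear f_v = P/L_w = 88.3×10³ / 520 = 169.8 N/mm (vertical).
Torsion M = P·e = 88.3×10³ × 195 = 17218000 N·mm.
Critical point at (x, y) = (52.5, 130) from centroid. f_tx = M·y/J = 513.1 N/mm; f_ty = M·x/J = 207.2 N/mm.
Resultant f_max = √[f_tx² + (f_v + f_ty)²] = √[513.1² + (169.8 + 207.2)²] = 636.7 N/mm.
Capacity per unit length: φr_n = 0.75 × 0.6 × 550 × (0.707 × 5) = 874.9 N/mm.
636.7 ≤ 874.9 → adequate.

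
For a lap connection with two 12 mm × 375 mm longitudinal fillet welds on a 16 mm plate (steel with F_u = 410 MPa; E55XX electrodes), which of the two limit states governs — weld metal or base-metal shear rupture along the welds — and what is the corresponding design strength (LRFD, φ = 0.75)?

φR_n ≈ 1570 kN (weld metal governs)

E55XX → F_EXX = 550 MPa.
t_e = 0.707 × 12 = 8.484 mm; L = 750 mm.
Weld metal: φR_n = 0.75 × 0.6 × 550 × 8.484 × 750 × 10⁻³ = 1575 kN.
Base metal (shear rupture): φR_n = 0.75 × 0.6 × 410 × 16 × 750 × 10⁻³ = 2214 kN.
Governing: weld metal.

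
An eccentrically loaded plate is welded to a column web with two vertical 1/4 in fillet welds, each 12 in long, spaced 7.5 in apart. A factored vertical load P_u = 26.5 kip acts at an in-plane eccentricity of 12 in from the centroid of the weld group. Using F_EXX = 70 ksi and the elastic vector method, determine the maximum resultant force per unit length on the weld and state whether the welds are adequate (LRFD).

Total weld length L_w = 24 in. Treat welds as unit-width lines.
Polar moment about centroid: J = 2[d³/12 + d(b/2)²] = 2[12³/12 + 12×3.75²] = 625.5 in³.
Direct shear f_v = P/L_w = 26.5 / 24 = 1.104 kip/in (vertical).
Torsion M = P·e = 26.5 × 12 = 318 kip·in.
Critical point at (x, y) = (3.75, 6) from centroid. f_tx = M·y/J = 3.05 kip/in; f_ty = M·x/J = 1.906 kip/in.
Resultant f_max = √[f_tx² + (f_v + f_ty)²] = √[3.05² + (1.104 + 1.906)²] = 4.286 kip/in.
Capacity per unit length: φr_n = 0.75 × 0.6 × 70 × (0.707 × 0.25) = 5.568 kip/in.
4.286 ≤ 5.568 → adequate.

f_max ≈ 4.29 kip/in; adequate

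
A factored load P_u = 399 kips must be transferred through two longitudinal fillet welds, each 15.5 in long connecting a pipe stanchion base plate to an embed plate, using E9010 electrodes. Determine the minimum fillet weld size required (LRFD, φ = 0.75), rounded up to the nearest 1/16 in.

w = 1/2 in

E90XX → F_EXX = 90 ksi.
Total weld length L = 31 in.
Required throat t_e = P_u / (φ × 0.6 F_EXX × L) = 399 / (0.75 × 0.6 × 90 × 31) = 0.3178 in.
Required leg w = t_e / 0.707 = 0.4495 in → use 1/2 in.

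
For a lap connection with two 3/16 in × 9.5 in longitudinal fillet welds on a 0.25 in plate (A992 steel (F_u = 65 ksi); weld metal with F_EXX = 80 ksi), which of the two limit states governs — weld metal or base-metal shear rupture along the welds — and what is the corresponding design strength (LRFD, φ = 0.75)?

t_e = 0.707 × 0.1875 = 0.1326 in; L = 19 in.
Weld metal: φR_n = 0.75 × 0.6 × 80 × 0.1326 × 19 = 90.67 kip.
Base metal (shear rupture): φR_n = 0.75 × 0.6 × 65 × 0.25 × 19 = 138.9 kip.
Governing: weld metal.

φR_n ≈ 90.7 kip (weld metal governs)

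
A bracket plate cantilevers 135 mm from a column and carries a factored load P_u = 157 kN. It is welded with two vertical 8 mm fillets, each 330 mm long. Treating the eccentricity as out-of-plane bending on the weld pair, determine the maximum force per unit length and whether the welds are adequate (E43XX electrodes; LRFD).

E43XX → F_EXX = 430 MPa.
L_w = 2 × 330 = 660 mm; section modulus (unit throat) S = 2 × L²/6 = 36300 mm².
Direct shear f_v = P/L_w = 157×10³/660 = 237.9 N/mm.
Moment M = P × e = 157×10³ × 135 = 21195000 N·mm; bending f_b = M/S = 583.9 N/mm.
f_max = √(f_v² + f_b²) = √(237.9² + 583.9²) = 630.5 N/mm.
φr_n = 0.75 × 0.6 × 430 × (0.707 × 8) = 1094 N/mm → adequate.

f_max ≈ 630 N/mm; adequate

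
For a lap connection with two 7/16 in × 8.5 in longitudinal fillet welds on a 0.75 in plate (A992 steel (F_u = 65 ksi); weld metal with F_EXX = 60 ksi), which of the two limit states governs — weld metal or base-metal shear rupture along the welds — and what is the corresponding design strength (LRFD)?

φR_n ≈ 142 kip (weld metal governs)

t_e = 0.707 × 0.4375 = 0.3093 in; L = 17 in.
Weld metal: φR_n = 0.75 × 0.6 × 60 × 0.3093 × 17 = 142 kip.
Base metal (shear rupture): φR_n = 0.75 × 0.6 × 65 × 0.75 × 17 = 372.9 kip.
Governing: weld metal.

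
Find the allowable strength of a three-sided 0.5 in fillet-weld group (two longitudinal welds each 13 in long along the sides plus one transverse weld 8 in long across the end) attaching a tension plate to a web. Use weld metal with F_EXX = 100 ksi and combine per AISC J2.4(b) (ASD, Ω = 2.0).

t_e = 0.707 × 0.5 = 0.3535 in.
R_nwl = 0.6 × 100 × 0.3535 × 26 = 551.5 kips (longitudinal, 2 welds).
R_nwt = 0.6 × 100 × 0.3535 × 8 = 169.7 kips (transverse, base value).
(i) R_nwl + R_nwt = 721.1 kips; (ii) 0.85 R_nwl + 1.5 R_nwt = 723.3 kips.
R_n = max = 723.3 kips [governs: (ii)]; R_n/Ω = 361.6 kips.

R_n/Ω ≈ 362 kips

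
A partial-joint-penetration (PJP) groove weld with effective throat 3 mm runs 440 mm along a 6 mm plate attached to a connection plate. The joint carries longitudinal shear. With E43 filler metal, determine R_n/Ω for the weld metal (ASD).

E43XX → F_EXX = 430 MPa.
Effective throat (given) t_e = 3 mm.
A_we = 3 × 440 = 1320 mm².
F_nw = 0.6 F_EXX = 258 MPa.
R_n/Ω = (258 × 1320) / 2.0 × 10⁻³ = 170.3 kN.

R_n/Ω ≈ 170 kN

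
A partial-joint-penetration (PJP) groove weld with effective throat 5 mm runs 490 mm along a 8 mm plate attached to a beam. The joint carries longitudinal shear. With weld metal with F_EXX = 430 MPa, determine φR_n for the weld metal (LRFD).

Effective throat (given) t_e = 5 mm.
A_we = 5 × 490 = 2450 mm².
F_nw = 0.6 F_EXX = 258 MPa.
φR_n = 0.75 × 258 × 2450 × 10⁻³ = 474.1 kN.

φR_n ≈ 474 kN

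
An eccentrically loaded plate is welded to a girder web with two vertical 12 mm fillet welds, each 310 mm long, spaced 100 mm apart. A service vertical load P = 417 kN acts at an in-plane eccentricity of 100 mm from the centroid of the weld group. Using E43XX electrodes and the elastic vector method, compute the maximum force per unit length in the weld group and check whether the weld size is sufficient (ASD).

f_max ≈ 1400 N/mm; NOT adequate

E43XX → F_EXX = 430 MPa.
Total weld length L_w = 620 mm. Treat welds as unit-width lines.
Polar moment about centroid: J = 2[d³/12 + d(b/2)²] = 2[310³/12 + 310×50²] = 6515000 mm³.
Direct shear f_v = P/L_w = 417×10³ / 620 = 672.6 N/mm (vertical).
Torsion M = P·e = 417×10³ × 100 = 41700000 N·mm.
Critical point at (x, y) = (50, 155) from centroid. f_tx = M·y/J = 992.1 N/mm; f_ty = M·x/J = 320 N/mm.
Resultant f_max = √[f_tx² + (f_v + f_ty)²] = √[992.1² + (672.6 + 320)²] = 1403 N/mm.
Capacity per unit length: r_n/Ω = (1/2.0) × 0.6 × 430 × (0.707 × 12) = 1094 N/mm.
1403 > 1094 → NOT adequate.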